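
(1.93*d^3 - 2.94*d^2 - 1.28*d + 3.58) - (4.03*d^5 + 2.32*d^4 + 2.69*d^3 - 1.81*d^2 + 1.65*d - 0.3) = -4.03*d^5 - 2.32*d^4 - 0.76*d^3 - 1.13*d^2 - 2.93*d + 3.88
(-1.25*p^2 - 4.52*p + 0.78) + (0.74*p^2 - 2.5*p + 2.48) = -0.51*p^2 - 7.02*p + 3.26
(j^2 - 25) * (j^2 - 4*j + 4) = j^4 - 4*j^3 - 21*j^2 + 100*j - 100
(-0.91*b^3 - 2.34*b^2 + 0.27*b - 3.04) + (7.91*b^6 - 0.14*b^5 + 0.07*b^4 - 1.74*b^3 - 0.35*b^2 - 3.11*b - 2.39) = 7.91*b^6 - 0.14*b^5 + 0.07*b^4 - 2.65*b^3 - 2.69*b^2 - 2.84*b - 5.43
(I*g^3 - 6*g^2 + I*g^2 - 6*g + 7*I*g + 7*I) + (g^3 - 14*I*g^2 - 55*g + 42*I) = g^3 + I*g^3 - 6*g^2 - 13*I*g^2 - 61*g + 7*I*g + 49*I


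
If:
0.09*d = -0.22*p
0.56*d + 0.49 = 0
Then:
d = -0.88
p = 0.36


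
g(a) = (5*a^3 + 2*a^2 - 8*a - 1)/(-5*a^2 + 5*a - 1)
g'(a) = (10*a - 5)*(5*a^3 + 2*a^2 - 8*a - 1)/(-5*a^2 + 5*a - 1)^2 + (15*a^2 + 4*a - 8)/(-5*a^2 + 5*a - 1) = (-25*a^4 + 50*a^3 - 45*a^2 - 14*a + 13)/(25*a^4 - 50*a^3 + 35*a^2 - 10*a + 1)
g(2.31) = -3.27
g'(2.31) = -1.36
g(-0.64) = -0.58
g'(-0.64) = -0.35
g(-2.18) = 0.73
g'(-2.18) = -0.99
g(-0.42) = -0.59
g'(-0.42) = 0.41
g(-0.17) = -0.20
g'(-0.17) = 3.47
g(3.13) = -4.28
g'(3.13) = -1.13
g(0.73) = 264.08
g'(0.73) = -42088.99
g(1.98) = -2.79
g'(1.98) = -1.63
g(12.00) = -13.36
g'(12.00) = -1.00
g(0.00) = 1.00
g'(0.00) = 13.00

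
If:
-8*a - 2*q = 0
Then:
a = -q/4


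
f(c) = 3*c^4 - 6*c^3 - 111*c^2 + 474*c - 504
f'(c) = 12*c^3 - 18*c^2 - 222*c + 474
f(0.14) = -439.83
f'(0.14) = 442.60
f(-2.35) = -2061.54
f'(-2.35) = 740.56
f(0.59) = -263.85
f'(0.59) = 339.22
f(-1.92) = -1740.03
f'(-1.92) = 748.95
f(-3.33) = -2722.84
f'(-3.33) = 570.55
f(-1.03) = -1100.05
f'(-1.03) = 670.45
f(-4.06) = -3041.45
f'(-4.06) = 275.53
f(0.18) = -422.31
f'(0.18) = 433.53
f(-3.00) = -2520.00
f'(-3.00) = 654.00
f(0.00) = -504.00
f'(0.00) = 474.00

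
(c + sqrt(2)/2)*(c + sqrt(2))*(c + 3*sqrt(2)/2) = c^3 + 3*sqrt(2)*c^2 + 11*c/2 + 3*sqrt(2)/2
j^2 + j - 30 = (j - 5)*(j + 6)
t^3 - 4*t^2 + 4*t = t*(t - 2)^2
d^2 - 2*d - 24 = (d - 6)*(d + 4)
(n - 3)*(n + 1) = n^2 - 2*n - 3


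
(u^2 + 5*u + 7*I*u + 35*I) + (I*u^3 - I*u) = I*u^3 + u^2 + 5*u + 6*I*u + 35*I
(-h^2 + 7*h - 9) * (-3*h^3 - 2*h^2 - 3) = 3*h^5 - 19*h^4 + 13*h^3 + 21*h^2 - 21*h + 27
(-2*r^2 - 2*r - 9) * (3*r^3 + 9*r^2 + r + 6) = -6*r^5 - 24*r^4 - 47*r^3 - 95*r^2 - 21*r - 54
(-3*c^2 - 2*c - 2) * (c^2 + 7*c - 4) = -3*c^4 - 23*c^3 - 4*c^2 - 6*c + 8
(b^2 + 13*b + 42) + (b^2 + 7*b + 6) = 2*b^2 + 20*b + 48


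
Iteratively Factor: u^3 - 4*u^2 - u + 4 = (u - 4)*(u^2 - 1) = (u - 4)*(u + 1)*(u - 1)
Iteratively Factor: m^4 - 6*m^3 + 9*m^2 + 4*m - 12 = (m - 2)*(m^3 - 4*m^2 + m + 6) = (m - 2)^2*(m^2 - 2*m - 3) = (m - 2)^2*(m + 1)*(m - 3)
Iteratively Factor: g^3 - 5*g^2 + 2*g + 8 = (g + 1)*(g^2 - 6*g + 8) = (g - 2)*(g + 1)*(g - 4)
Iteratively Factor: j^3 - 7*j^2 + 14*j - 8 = (j - 4)*(j^2 - 3*j + 2) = (j - 4)*(j - 1)*(j - 2)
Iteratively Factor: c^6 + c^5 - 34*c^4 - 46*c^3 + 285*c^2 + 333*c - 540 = (c - 5)*(c^5 + 6*c^4 - 4*c^3 - 66*c^2 - 45*c + 108) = (c - 5)*(c + 3)*(c^4 + 3*c^3 - 13*c^2 - 27*c + 36) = (c - 5)*(c - 3)*(c + 3)*(c^3 + 6*c^2 + 5*c - 12) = (c - 5)*(c - 3)*(c + 3)^2*(c^2 + 3*c - 4) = (c - 5)*(c - 3)*(c - 1)*(c + 3)^2*(c + 4)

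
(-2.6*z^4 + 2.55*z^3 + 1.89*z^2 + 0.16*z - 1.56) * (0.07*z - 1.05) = -0.182*z^5 + 2.9085*z^4 - 2.5452*z^3 - 1.9733*z^2 - 0.2772*z + 1.638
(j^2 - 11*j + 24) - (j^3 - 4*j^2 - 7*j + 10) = -j^3 + 5*j^2 - 4*j + 14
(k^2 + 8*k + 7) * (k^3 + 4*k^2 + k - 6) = k^5 + 12*k^4 + 40*k^3 + 30*k^2 - 41*k - 42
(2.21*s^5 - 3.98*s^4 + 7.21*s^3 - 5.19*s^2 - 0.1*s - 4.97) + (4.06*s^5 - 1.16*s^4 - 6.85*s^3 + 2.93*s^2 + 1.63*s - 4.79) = 6.27*s^5 - 5.14*s^4 + 0.36*s^3 - 2.26*s^2 + 1.53*s - 9.76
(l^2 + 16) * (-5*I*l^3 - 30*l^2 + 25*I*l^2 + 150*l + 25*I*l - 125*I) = -5*I*l^5 - 30*l^4 + 25*I*l^4 + 150*l^3 - 55*I*l^3 - 480*l^2 + 275*I*l^2 + 2400*l + 400*I*l - 2000*I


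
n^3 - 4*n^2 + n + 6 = (n - 3)*(n - 2)*(n + 1)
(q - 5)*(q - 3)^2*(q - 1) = q^4 - 12*q^3 + 50*q^2 - 84*q + 45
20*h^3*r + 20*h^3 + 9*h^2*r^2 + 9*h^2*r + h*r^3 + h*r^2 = (4*h + r)*(5*h + r)*(h*r + h)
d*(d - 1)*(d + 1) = d^3 - d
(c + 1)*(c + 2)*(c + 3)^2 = c^4 + 9*c^3 + 29*c^2 + 39*c + 18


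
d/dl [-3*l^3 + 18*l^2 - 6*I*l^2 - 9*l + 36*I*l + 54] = -9*l^2 + 12*l*(3 - I) - 9 + 36*I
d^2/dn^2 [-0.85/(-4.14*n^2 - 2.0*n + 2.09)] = (-29.13732*n^2 - 14.076*n + 0.85*(8.28*n + 2.0)*(16.56*n + 4.0) + 14.70942)/(4.14*n^2 + 2.0*n - 2.09)^3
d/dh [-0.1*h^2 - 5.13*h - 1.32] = -0.2*h - 5.13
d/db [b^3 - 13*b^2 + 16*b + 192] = 3*b^2 - 26*b + 16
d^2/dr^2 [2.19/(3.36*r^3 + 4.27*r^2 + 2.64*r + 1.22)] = (-(44.1504*r + 18.7026)*(3.36*r^3 + 4.27*r^2 + 2.64*r + 1.22) + 2.19*(10.08*r^2 + 8.54*r + 2.64)*(20.16*r^2 + 17.08*r + 5.28))/(3.36*r^3 + 4.27*r^2 + 2.64*r + 1.22)^3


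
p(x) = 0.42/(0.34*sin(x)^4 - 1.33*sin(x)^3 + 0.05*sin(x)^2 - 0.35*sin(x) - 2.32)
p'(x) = 0.42*(-1.36*sin(x)^3*cos(x) + 3.99*sin(x)^2*cos(x) - 0.1*sin(x)*cos(x) + 0.35*cos(x))/(0.34*sin(x)^4 - 1.33*sin(x)^3 + 0.05*sin(x)^2 - 0.35*sin(x) - 2.32)^2 = (-0.5712*sin(x)^3 + 1.6758*sin(x)^2 - 0.042*sin(x) + 0.147)*cos(x)/(-0.34*sin(x)^4 + 1.33*sin(x)^3 - 0.05*sin(x)^2 + 0.35*sin(x) + 2.32)^2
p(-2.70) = -0.21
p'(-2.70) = -0.11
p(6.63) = -0.17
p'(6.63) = 0.05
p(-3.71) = -0.16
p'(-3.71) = -0.06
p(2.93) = -0.17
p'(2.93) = -0.04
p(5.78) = -0.21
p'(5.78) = 0.14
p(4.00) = -0.31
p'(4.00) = -0.51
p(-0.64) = -0.24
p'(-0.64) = 0.23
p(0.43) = -0.17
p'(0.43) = 0.05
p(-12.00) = -0.16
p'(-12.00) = 0.06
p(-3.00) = -0.19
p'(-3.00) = -0.04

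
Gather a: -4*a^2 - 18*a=-4*a^2 - 18*a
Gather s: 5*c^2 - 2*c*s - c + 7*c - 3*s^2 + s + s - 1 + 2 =5*c^2 + 6*c - 3*s^2 + s*(2 - 2*c) + 1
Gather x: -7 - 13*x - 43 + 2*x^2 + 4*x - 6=2*x^2 - 9*x - 56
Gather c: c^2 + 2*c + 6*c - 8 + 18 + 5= c^2 + 8*c + 15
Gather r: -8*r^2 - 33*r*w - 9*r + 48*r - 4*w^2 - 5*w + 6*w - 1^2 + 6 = -8*r^2 + r*(39 - 33*w) - 4*w^2 + w + 5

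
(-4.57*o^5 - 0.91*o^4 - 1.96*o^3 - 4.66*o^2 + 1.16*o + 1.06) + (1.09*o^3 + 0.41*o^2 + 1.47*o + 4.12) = -4.57*o^5 - 0.91*o^4 - 0.87*o^3 - 4.25*o^2 + 2.63*o + 5.18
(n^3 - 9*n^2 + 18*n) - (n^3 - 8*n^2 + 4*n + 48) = -n^2 + 14*n - 48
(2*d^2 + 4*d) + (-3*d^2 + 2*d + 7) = -d^2 + 6*d + 7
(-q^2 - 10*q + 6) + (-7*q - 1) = -q^2 - 17*q + 5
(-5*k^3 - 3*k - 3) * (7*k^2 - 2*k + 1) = -35*k^5 + 10*k^4 - 26*k^3 - 15*k^2 + 3*k - 3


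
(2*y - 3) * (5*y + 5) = 10*y^2 - 5*y - 15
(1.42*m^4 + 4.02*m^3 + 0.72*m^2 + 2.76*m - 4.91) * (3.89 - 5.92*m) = -8.4064*m^5 - 18.2746*m^4 + 11.3754*m^3 - 13.5384*m^2 + 39.8036*m - 19.0999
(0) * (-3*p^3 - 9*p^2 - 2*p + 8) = 0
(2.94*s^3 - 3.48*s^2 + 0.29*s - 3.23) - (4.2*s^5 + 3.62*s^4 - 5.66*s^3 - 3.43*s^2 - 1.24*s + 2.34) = -4.2*s^5 - 3.62*s^4 + 8.6*s^3 - 0.0499999999999998*s^2 + 1.53*s - 5.57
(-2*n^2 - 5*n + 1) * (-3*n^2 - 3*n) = 6*n^4 + 21*n^3 + 12*n^2 - 3*n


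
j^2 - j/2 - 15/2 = (j - 3)*(j + 5/2)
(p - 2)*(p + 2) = p^2 - 4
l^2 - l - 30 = (l - 6)*(l + 5)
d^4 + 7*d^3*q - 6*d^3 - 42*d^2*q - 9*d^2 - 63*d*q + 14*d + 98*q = (d - 7)*(d - 1)*(d + 2)*(d + 7*q)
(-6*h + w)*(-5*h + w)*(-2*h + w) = -60*h^3 + 52*h^2*w - 13*h*w^2 + w^3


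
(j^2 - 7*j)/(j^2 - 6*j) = (j - 7)/(j - 6)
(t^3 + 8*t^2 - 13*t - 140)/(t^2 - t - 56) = (t^2 + t - 20)/(t - 8)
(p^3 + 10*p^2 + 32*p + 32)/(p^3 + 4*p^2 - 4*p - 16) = (p + 4)/(p - 2)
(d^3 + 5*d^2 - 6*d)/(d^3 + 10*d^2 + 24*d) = (d - 1)/(d + 4)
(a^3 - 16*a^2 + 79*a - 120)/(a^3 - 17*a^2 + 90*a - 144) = (a - 5)/(a - 6)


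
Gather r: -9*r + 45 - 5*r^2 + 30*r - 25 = -5*r^2 + 21*r + 20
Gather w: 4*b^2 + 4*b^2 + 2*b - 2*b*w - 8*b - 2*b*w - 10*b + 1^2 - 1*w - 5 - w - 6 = 8*b^2 - 16*b + w*(-4*b - 2) - 10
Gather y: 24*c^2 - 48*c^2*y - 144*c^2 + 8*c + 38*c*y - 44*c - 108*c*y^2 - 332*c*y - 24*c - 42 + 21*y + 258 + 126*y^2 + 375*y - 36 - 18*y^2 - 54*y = -120*c^2 - 60*c + y^2*(108 - 108*c) + y*(-48*c^2 - 294*c + 342) + 180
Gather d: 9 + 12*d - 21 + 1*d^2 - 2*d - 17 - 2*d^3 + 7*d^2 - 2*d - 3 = -2*d^3 + 8*d^2 + 8*d - 32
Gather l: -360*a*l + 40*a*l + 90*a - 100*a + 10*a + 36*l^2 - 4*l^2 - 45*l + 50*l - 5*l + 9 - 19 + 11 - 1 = -320*a*l + 32*l^2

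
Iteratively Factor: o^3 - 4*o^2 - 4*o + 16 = (o - 2)*(o^2 - 2*o - 8) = (o - 2)*(o + 2)*(o - 4)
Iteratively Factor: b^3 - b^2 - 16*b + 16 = (b - 4)*(b^2 + 3*b - 4) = (b - 4)*(b + 4)*(b - 1)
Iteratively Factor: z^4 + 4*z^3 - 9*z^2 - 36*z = (z + 3)*(z^3 + z^2 - 12*z) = (z + 3)*(z + 4)*(z^2 - 3*z) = z*(z + 3)*(z + 4)*(z - 3)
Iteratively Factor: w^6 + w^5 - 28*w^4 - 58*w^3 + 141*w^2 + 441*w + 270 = (w - 3)*(w^5 + 4*w^4 - 16*w^3 - 106*w^2 - 177*w - 90) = (w - 3)*(w + 2)*(w^4 + 2*w^3 - 20*w^2 - 66*w - 45) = (w - 3)*(w + 2)*(w + 3)*(w^3 - w^2 - 17*w - 15) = (w - 3)*(w + 1)*(w + 2)*(w + 3)*(w^2 - 2*w - 15) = (w - 3)*(w + 1)*(w + 2)*(w + 3)^2*(w - 5)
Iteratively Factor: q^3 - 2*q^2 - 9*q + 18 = (q + 3)*(q^2 - 5*q + 6) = (q - 3)*(q + 3)*(q - 2)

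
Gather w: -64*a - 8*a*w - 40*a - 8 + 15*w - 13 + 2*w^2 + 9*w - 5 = -104*a + 2*w^2 + w*(24 - 8*a) - 26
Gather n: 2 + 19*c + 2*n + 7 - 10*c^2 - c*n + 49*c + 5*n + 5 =-10*c^2 + 68*c + n*(7 - c) + 14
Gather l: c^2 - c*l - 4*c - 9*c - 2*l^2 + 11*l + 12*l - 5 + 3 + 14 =c^2 - 13*c - 2*l^2 + l*(23 - c) + 12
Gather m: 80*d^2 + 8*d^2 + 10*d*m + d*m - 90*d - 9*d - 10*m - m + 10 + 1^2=88*d^2 - 99*d + m*(11*d - 11) + 11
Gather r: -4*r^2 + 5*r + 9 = -4*r^2 + 5*r + 9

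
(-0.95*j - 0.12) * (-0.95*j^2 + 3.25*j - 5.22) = 0.9025*j^3 - 2.9735*j^2 + 4.569*j + 0.6264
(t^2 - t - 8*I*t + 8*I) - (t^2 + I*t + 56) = -t - 9*I*t - 56 + 8*I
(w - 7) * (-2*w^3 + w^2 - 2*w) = -2*w^4 + 15*w^3 - 9*w^2 + 14*w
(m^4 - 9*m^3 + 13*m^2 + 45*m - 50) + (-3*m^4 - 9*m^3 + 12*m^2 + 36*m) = -2*m^4 - 18*m^3 + 25*m^2 + 81*m - 50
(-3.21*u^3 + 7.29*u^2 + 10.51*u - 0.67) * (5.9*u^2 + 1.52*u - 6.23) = -18.939*u^5 + 38.1318*u^4 + 93.0881*u^3 - 33.3945*u^2 - 66.4957*u + 4.1741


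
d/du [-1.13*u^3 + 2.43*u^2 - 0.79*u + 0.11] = -3.39*u^2 + 4.86*u - 0.79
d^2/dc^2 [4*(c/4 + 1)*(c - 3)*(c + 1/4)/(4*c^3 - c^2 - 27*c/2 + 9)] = 2*(192*c^6 - 3216*c^5 - 1284*c^4 - 5527*c^3 + 21474*c^2 + 1026*c - 15201)/(512*c^9 - 384*c^8 - 5088*c^7 + 6040*c^6 + 15444*c^5 - 27486*c^4 - 6075*c^3 + 37422*c^2 - 26244*c + 5832)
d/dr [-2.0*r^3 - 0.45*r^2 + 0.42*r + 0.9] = -6.0*r^2 - 0.9*r + 0.42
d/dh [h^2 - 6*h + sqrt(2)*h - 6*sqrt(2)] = 2*h - 6 + sqrt(2)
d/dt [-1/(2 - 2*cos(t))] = sin(t)/(2*(cos(t) - 1)^2)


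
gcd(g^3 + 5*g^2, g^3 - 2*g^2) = g^2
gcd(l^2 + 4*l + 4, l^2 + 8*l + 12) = l + 2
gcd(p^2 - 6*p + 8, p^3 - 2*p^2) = p - 2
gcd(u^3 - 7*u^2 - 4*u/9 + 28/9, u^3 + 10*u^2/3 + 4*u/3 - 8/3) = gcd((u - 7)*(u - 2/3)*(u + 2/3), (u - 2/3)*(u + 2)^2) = u - 2/3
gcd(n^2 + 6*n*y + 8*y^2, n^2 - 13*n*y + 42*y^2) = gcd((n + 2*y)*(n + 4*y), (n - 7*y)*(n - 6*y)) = 1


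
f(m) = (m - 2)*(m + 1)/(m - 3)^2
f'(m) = (m - 2)/(m - 3)^2 + (m + 1)/(m - 3)^2 - 2*(m - 2)*(m + 1)/(m - 3)^3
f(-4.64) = 0.41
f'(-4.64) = -0.07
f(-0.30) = -0.15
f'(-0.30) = -0.24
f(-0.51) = -0.10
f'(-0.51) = -0.22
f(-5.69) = 0.48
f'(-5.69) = -0.05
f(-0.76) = -0.05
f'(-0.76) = -0.20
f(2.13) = 0.54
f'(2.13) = 5.54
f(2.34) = 2.61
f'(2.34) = 16.35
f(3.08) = 688.50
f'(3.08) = -16406.25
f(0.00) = -0.22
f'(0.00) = -0.26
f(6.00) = 3.11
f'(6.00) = -0.85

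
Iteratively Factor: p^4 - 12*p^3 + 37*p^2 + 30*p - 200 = (p + 2)*(p^3 - 14*p^2 + 65*p - 100) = (p - 5)*(p + 2)*(p^2 - 9*p + 20) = (p - 5)*(p - 4)*(p + 2)*(p - 5)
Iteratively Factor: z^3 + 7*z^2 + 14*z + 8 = (z + 1)*(z^2 + 6*z + 8) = (z + 1)*(z + 4)*(z + 2)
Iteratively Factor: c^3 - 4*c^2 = (c)*(c^2 - 4*c) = c^2*(c - 4)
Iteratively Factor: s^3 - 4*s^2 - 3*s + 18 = (s - 3)*(s^2 - s - 6) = (s - 3)*(s + 2)*(s - 3)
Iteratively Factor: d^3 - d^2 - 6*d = (d)*(d^2 - d - 6) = d*(d - 3)*(d + 2)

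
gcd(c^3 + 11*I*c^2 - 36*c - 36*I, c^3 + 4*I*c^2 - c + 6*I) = c^2 + 5*I*c - 6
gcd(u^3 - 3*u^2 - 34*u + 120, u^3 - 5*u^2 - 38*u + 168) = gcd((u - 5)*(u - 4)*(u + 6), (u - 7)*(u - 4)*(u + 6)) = u^2 + 2*u - 24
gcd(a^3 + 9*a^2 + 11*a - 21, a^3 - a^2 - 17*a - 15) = a + 3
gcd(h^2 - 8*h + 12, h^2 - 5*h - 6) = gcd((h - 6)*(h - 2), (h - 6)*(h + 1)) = h - 6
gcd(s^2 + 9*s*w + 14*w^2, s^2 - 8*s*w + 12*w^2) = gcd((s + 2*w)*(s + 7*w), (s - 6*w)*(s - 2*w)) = 1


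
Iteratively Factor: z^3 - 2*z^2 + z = (z - 1)*(z^2 - z) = z*(z - 1)*(z - 1)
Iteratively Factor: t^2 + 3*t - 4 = (t - 1)*(t + 4)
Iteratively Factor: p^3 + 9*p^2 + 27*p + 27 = (p + 3)*(p^2 + 6*p + 9) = (p + 3)^2*(p + 3)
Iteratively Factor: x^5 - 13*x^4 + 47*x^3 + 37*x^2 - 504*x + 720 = (x - 5)*(x^4 - 8*x^3 + 7*x^2 + 72*x - 144) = (x - 5)*(x - 4)*(x^3 - 4*x^2 - 9*x + 36) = (x - 5)*(x - 4)*(x - 3)*(x^2 - x - 12) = (x - 5)*(x - 4)^2*(x - 3)*(x + 3)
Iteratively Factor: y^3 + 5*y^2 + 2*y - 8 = (y - 1)*(y^2 + 6*y + 8) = (y - 1)*(y + 2)*(y + 4)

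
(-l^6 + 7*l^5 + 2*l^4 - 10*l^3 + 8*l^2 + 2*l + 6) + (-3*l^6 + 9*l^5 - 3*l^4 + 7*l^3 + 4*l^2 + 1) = -4*l^6 + 16*l^5 - l^4 - 3*l^3 + 12*l^2 + 2*l + 7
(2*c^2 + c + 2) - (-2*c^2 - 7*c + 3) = 4*c^2 + 8*c - 1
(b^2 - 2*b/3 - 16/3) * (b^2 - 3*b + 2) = b^4 - 11*b^3/3 - 4*b^2/3 + 44*b/3 - 32/3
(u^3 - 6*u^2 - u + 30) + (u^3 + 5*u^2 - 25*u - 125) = 2*u^3 - u^2 - 26*u - 95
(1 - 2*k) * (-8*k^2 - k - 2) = 16*k^3 - 6*k^2 + 3*k - 2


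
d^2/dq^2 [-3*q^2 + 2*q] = -6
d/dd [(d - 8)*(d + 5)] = 2*d - 3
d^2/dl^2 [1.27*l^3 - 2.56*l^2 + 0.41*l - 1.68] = 7.62*l - 5.12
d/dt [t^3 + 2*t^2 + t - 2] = 3*t^2 + 4*t + 1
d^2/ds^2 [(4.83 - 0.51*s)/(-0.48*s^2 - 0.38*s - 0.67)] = ((4.2492 - 1.4688*s)*(0.48*s^2 + 0.38*s + 0.67) + (0.51*s - 4.83)*(0.96*s + 0.38)*(1.92*s + 0.76))/(0.48*s^2 + 0.38*s + 0.67)^3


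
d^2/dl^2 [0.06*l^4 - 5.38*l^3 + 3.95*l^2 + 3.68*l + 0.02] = 0.72*l^2 - 32.28*l + 7.9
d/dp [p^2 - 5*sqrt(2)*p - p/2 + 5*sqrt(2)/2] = 2*p - 5*sqrt(2) - 1/2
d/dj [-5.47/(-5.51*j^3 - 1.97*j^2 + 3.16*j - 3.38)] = (-90.4191*j^2 - 21.5518*j + 17.2852)/(5.51*j^3 + 1.97*j^2 - 3.16*j + 3.38)^2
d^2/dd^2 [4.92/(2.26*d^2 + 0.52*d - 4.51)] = (-50.258784*d^2 - 11.563968*d + 4.92*(4.52*d + 0.52)*(9.04*d + 1.04) + 100.295184)/(2.26*d^2 + 0.52*d - 4.51)^3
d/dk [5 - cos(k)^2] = sin(2*k)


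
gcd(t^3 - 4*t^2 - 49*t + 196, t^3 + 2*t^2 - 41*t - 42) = t + 7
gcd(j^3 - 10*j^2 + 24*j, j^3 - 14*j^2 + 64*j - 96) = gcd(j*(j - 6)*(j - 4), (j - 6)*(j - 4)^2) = j^2 - 10*j + 24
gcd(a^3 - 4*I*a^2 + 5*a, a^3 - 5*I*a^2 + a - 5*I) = a^2 - 4*I*a + 5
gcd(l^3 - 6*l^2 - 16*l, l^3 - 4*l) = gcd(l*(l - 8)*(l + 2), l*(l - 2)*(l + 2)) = l^2 + 2*l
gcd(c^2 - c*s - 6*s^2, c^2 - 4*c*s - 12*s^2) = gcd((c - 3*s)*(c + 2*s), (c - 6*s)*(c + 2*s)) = c + 2*s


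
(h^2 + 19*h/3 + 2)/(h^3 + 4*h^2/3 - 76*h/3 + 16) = (3*h + 1)/(3*h^2 - 14*h + 8)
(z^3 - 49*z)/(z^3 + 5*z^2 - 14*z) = (z - 7)/(z - 2)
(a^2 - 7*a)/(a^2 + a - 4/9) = 9*a*(a - 7)/(9*a^2 + 9*a - 4)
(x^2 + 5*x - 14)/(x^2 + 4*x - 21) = (x - 2)/(x - 3)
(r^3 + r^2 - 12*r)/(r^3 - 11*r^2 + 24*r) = (r + 4)/(r - 8)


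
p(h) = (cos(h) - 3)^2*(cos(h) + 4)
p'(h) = -(cos(h) - 3)^2*sin(h) - 2*(cos(h) - 3)*(cos(h) + 4)*sin(h) = -(cos(h) - 3)*(3*cos(h) + 5)*sin(h)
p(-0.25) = 20.50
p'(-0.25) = -3.97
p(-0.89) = 26.02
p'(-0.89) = -12.69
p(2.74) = 47.33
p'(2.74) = 3.43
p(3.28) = 47.92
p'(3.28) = -1.12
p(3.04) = 47.96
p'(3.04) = 0.82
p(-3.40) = 47.73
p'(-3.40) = 2.13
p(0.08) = 20.05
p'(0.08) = 1.28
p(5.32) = 26.97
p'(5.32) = -13.39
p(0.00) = 20.00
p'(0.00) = 0.00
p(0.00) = 20.00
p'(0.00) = 0.00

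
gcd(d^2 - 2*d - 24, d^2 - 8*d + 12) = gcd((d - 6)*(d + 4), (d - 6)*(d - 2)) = d - 6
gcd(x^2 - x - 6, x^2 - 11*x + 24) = x - 3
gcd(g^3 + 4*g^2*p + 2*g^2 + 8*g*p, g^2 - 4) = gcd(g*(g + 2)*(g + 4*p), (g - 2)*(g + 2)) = g + 2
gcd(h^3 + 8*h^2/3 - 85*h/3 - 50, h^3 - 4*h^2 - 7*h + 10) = h - 5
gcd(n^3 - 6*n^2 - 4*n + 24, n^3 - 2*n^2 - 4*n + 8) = n^2 - 4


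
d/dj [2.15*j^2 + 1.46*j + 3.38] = 4.3*j + 1.46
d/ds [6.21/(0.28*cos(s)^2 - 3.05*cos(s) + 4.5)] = (3.4776*cos(s) - 18.9405)*sin(s)/(0.28*cos(s)^2 - 3.05*cos(s) + 4.5)^2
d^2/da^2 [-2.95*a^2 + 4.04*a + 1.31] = -5.90000000000000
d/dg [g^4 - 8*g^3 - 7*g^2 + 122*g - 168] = 4*g^3 - 24*g^2 - 14*g + 122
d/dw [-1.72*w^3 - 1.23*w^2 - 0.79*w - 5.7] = -5.16*w^2 - 2.46*w - 0.79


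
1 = 1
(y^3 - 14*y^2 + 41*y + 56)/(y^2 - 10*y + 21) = (y^2 - 7*y - 8)/(y - 3)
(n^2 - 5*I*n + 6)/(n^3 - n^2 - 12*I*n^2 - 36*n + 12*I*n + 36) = (n + I)/(n^2 - n*(1 + 6*I) + 6*I)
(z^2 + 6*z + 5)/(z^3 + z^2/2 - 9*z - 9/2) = 2*(z^2 + 6*z + 5)/(2*z^3 + z^2 - 18*z - 9)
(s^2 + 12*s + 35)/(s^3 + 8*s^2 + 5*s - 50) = (s + 7)/(s^2 + 3*s - 10)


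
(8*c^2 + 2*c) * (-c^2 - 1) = -8*c^4 - 2*c^3 - 8*c^2 - 2*c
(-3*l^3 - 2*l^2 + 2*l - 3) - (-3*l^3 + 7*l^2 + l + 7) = -9*l^2 + l - 10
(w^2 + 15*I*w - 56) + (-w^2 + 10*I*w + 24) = 25*I*w - 32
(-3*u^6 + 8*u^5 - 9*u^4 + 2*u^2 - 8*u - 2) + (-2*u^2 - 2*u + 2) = -3*u^6 + 8*u^5 - 9*u^4 - 10*u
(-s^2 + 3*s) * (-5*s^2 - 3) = 5*s^4 - 15*s^3 + 3*s^2 - 9*s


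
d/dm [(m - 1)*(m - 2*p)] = 2*m - 2*p - 1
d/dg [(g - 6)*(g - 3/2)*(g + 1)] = 3*g^2 - 13*g + 3/2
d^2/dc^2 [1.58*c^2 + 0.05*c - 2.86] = 3.16000000000000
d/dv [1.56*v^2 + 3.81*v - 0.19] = 3.12*v + 3.81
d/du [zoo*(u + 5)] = zoo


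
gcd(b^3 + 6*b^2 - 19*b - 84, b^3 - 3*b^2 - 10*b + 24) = b^2 - b - 12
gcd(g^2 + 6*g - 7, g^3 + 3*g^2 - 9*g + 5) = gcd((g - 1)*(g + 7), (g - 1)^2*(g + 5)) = g - 1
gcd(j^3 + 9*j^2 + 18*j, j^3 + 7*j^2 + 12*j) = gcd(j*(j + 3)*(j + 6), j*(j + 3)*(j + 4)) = j^2 + 3*j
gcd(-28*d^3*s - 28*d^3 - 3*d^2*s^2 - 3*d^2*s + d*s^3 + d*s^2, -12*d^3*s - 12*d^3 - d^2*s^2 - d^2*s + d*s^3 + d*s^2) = d*s + d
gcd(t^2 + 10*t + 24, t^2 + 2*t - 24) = t + 6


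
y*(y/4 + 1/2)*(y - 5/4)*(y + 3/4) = y^4/4 + 3*y^3/8 - 31*y^2/64 - 15*y/32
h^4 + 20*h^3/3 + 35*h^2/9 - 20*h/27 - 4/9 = (h - 1/3)*(h + 1/3)*(h + 2/3)*(h + 6)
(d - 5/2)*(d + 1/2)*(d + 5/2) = d^3 + d^2/2 - 25*d/4 - 25/8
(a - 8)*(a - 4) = a^2 - 12*a + 32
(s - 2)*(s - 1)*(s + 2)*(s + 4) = s^4 + 3*s^3 - 8*s^2 - 12*s + 16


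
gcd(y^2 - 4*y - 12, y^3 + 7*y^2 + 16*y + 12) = y + 2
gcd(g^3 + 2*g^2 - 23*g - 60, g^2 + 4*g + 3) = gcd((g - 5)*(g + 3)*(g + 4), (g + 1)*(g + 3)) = g + 3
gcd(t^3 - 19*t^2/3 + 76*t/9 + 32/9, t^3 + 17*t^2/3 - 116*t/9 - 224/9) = t - 8/3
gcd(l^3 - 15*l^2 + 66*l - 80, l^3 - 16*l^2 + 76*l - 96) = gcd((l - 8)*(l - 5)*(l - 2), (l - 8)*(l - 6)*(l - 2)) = l^2 - 10*l + 16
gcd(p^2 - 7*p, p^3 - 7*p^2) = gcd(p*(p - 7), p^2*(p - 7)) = p^2 - 7*p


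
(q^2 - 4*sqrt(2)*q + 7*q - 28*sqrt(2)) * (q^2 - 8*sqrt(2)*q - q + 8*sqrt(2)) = q^4 - 12*sqrt(2)*q^3 + 6*q^3 - 72*sqrt(2)*q^2 + 57*q^2 + 84*sqrt(2)*q + 384*q - 448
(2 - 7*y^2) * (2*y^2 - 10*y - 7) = -14*y^4 + 70*y^3 + 53*y^2 - 20*y - 14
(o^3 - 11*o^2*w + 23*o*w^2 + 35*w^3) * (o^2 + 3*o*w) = o^5 - 8*o^4*w - 10*o^3*w^2 + 104*o^2*w^3 + 105*o*w^4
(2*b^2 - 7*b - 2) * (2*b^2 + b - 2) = 4*b^4 - 12*b^3 - 15*b^2 + 12*b + 4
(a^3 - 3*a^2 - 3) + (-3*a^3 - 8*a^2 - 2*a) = -2*a^3 - 11*a^2 - 2*a - 3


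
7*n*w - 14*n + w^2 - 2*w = (7*n + w)*(w - 2)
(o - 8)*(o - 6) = o^2 - 14*o + 48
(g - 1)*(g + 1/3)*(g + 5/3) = g^3 + g^2 - 13*g/9 - 5/9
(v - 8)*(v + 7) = v^2 - v - 56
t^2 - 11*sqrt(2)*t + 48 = (t - 8*sqrt(2))*(t - 3*sqrt(2))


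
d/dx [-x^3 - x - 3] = -3*x^2 - 1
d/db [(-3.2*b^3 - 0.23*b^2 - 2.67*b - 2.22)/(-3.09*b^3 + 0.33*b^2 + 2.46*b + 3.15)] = (-1.7667*b^4 - 32.2446*b^3 - 50.5041*b^2 + 0.0161999999999995*b - 2.9493)/(9.5481*b^6 - 2.0394*b^5 - 15.0939*b^4 - 17.8434*b^3 + 8.1306*b^2 + 15.498*b + 9.9225)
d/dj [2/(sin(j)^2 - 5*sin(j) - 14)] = 2*(5 - 2*sin(j))*cos(j)/((sin(j) - 7)^2*(sin(j) + 2)^2)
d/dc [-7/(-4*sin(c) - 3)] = -28*cos(c)/(4*sin(c) + 3)^2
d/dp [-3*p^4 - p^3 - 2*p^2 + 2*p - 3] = -12*p^3 - 3*p^2 - 4*p + 2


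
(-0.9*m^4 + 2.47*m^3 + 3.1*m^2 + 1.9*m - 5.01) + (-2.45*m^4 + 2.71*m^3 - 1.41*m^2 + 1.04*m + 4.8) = -3.35*m^4 + 5.18*m^3 + 1.69*m^2 + 2.94*m - 0.21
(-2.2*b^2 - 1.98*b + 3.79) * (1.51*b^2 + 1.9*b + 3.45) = -3.322*b^4 - 7.1698*b^3 - 5.6291*b^2 + 0.369999999999999*b + 13.0755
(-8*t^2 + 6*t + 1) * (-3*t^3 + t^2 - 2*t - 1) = 24*t^5 - 26*t^4 + 19*t^3 - 3*t^2 - 8*t - 1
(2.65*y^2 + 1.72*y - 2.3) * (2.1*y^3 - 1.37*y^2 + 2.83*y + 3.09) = 5.565*y^5 - 0.0185*y^4 + 0.3131*y^3 + 16.2071*y^2 - 1.1942*y - 7.107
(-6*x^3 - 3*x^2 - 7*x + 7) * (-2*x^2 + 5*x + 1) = 12*x^5 - 24*x^4 - 7*x^3 - 52*x^2 + 28*x + 7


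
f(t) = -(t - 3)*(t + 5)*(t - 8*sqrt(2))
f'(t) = -(t - 3)*(t + 5) - (t - 3)*(t - 8*sqrt(2)) - (t + 5)*(t - 8*sqrt(2)) = -3*t^2 - 4*t + 16*sqrt(2)*t + 15 + 16*sqrt(2)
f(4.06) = 69.66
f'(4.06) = 63.80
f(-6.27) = 207.01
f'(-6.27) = -197.11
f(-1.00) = -197.02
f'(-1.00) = 16.00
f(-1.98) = -199.93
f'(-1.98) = -11.02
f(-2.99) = -172.22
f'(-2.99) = -44.89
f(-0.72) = -191.60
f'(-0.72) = 22.66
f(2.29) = -46.71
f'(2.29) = 64.55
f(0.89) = -129.54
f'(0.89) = 51.83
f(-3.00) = -171.76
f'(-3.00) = -45.25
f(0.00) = -169.71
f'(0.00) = 37.63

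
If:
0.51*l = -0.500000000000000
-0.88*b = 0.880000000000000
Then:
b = -1.00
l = -0.98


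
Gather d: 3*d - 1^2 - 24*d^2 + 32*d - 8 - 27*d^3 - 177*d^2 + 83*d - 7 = -27*d^3 - 201*d^2 + 118*d - 16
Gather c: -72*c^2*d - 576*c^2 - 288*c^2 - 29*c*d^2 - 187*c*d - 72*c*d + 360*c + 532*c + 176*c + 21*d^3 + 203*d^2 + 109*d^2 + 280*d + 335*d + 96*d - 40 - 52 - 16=c^2*(-72*d - 864) + c*(-29*d^2 - 259*d + 1068) + 21*d^3 + 312*d^2 + 711*d - 108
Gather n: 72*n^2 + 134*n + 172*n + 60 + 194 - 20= 72*n^2 + 306*n + 234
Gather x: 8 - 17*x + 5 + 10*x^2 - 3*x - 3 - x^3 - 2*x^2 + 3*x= -x^3 + 8*x^2 - 17*x + 10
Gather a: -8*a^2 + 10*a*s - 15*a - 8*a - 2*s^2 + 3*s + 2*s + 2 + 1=-8*a^2 + a*(10*s - 23) - 2*s^2 + 5*s + 3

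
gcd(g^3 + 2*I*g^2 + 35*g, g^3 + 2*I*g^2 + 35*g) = g^3 + 2*I*g^2 + 35*g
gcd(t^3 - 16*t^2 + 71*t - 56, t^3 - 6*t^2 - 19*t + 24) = t^2 - 9*t + 8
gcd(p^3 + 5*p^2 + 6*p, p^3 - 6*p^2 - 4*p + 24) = p + 2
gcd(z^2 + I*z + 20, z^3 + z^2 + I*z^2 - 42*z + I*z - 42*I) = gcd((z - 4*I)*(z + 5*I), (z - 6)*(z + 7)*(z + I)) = 1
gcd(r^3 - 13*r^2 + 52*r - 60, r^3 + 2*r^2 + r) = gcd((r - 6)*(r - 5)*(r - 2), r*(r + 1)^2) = 1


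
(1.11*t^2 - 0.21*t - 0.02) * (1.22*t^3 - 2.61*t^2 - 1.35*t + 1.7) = 1.3542*t^5 - 3.1533*t^4 - 0.9748*t^3 + 2.2227*t^2 - 0.33*t - 0.034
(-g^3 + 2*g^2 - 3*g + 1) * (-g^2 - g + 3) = g^5 - g^4 - 2*g^3 + 8*g^2 - 10*g + 3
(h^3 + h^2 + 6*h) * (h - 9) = h^4 - 8*h^3 - 3*h^2 - 54*h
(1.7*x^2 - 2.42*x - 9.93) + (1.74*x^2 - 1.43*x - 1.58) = 3.44*x^2 - 3.85*x - 11.51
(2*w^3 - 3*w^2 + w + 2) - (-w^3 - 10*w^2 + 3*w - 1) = 3*w^3 + 7*w^2 - 2*w + 3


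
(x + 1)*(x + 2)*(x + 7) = x^3 + 10*x^2 + 23*x + 14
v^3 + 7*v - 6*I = (v - 2*I)*(v - I)*(v + 3*I)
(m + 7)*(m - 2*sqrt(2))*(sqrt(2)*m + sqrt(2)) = sqrt(2)*m^3 - 4*m^2 + 8*sqrt(2)*m^2 - 32*m + 7*sqrt(2)*m - 28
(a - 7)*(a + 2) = a^2 - 5*a - 14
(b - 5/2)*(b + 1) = b^2 - 3*b/2 - 5/2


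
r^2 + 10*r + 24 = (r + 4)*(r + 6)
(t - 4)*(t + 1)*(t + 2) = t^3 - t^2 - 10*t - 8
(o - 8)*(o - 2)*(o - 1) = o^3 - 11*o^2 + 26*o - 16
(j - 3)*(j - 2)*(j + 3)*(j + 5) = j^4 + 3*j^3 - 19*j^2 - 27*j + 90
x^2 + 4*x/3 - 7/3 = (x - 1)*(x + 7/3)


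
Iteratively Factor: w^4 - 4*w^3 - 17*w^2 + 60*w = (w)*(w^3 - 4*w^2 - 17*w + 60) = w*(w + 4)*(w^2 - 8*w + 15) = w*(w - 3)*(w + 4)*(w - 5)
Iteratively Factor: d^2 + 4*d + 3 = (d + 1)*(d + 3)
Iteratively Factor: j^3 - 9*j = (j)*(j^2 - 9) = j*(j - 3)*(j + 3)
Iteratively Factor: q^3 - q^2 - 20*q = (q)*(q^2 - q - 20) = q*(q + 4)*(q - 5)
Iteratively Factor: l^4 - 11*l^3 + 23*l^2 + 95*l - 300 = (l + 3)*(l^3 - 14*l^2 + 65*l - 100) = (l - 4)*(l + 3)*(l^2 - 10*l + 25) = (l - 5)*(l - 4)*(l + 3)*(l - 5)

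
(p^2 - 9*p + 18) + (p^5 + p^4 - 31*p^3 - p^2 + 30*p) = p^5 + p^4 - 31*p^3 + 21*p + 18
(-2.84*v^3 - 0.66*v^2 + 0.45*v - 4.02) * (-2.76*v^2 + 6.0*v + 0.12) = 7.8384*v^5 - 15.2184*v^4 - 5.5428*v^3 + 13.716*v^2 - 24.066*v - 0.4824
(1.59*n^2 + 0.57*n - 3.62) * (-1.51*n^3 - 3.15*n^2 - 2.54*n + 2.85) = -2.4009*n^5 - 5.8692*n^4 - 0.3679*n^3 + 14.4867*n^2 + 10.8193*n - 10.317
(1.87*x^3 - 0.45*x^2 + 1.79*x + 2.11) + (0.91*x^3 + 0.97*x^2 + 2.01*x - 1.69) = 2.78*x^3 + 0.52*x^2 + 3.8*x + 0.42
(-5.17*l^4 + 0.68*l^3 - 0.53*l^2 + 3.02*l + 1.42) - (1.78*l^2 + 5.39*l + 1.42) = -5.17*l^4 + 0.68*l^3 - 2.31*l^2 - 2.37*l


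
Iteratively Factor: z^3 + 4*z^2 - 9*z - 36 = (z + 3)*(z^2 + z - 12) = (z - 3)*(z + 3)*(z + 4)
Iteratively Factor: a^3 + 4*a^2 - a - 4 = (a - 1)*(a^2 + 5*a + 4) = (a - 1)*(a + 4)*(a + 1)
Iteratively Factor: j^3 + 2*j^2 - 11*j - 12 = (j - 3)*(j^2 + 5*j + 4) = (j - 3)*(j + 4)*(j + 1)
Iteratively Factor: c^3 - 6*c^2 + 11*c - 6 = (c - 2)*(c^2 - 4*c + 3) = (c - 3)*(c - 2)*(c - 1)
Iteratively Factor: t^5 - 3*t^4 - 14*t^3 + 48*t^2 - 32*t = (t - 4)*(t^4 + t^3 - 10*t^2 + 8*t) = (t - 4)*(t - 1)*(t^3 + 2*t^2 - 8*t) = (t - 4)*(t - 2)*(t - 1)*(t^2 + 4*t) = (t - 4)*(t - 2)*(t - 1)*(t + 4)*(t)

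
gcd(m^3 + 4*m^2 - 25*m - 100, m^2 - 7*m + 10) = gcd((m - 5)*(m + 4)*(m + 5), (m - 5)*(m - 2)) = m - 5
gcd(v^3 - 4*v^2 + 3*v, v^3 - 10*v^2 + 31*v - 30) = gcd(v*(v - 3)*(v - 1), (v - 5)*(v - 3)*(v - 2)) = v - 3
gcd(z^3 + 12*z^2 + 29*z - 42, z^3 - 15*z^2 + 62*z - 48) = z - 1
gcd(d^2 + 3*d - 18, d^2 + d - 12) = d - 3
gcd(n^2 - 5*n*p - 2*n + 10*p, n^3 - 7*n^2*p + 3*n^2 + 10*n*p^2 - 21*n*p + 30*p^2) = -n + 5*p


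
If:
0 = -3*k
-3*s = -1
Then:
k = 0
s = 1/3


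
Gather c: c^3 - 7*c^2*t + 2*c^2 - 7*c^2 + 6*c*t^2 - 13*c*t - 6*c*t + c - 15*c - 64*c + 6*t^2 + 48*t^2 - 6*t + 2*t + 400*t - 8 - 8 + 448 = c^3 + c^2*(-7*t - 5) + c*(6*t^2 - 19*t - 78) + 54*t^2 + 396*t + 432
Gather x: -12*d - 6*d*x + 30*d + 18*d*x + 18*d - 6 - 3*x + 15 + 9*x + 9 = 36*d + x*(12*d + 6) + 18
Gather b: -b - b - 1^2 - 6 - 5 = -2*b - 12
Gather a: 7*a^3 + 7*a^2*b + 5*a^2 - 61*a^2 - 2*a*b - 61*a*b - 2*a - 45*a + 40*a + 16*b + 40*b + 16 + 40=7*a^3 + a^2*(7*b - 56) + a*(-63*b - 7) + 56*b + 56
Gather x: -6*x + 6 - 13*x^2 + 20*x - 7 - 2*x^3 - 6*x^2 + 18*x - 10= -2*x^3 - 19*x^2 + 32*x - 11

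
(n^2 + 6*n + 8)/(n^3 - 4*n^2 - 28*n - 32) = (n + 4)/(n^2 - 6*n - 16)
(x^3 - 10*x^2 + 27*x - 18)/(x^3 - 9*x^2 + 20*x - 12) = (x - 3)/(x - 2)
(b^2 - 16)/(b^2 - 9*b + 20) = (b + 4)/(b - 5)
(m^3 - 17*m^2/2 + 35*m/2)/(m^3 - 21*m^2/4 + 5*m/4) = 2*(2*m - 7)/(4*m - 1)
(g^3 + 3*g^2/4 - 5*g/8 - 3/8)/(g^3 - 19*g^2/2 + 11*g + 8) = (4*g^2 + g - 3)/(4*(g^2 - 10*g + 16))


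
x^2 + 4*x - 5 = (x - 1)*(x + 5)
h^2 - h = h*(h - 1)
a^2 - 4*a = a*(a - 4)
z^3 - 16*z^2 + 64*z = z*(z - 8)^2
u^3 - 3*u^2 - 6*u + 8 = (u - 4)*(u - 1)*(u + 2)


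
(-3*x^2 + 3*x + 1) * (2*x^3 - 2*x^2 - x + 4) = -6*x^5 + 12*x^4 - x^3 - 17*x^2 + 11*x + 4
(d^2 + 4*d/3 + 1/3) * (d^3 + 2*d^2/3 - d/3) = d^5 + 2*d^4 + 8*d^3/9 - 2*d^2/9 - d/9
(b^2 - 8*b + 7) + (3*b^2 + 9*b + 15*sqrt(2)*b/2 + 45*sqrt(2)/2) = 4*b^2 + b + 15*sqrt(2)*b/2 + 7 + 45*sqrt(2)/2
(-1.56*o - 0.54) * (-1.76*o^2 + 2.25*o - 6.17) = 2.7456*o^3 - 2.5596*o^2 + 8.4102*o + 3.3318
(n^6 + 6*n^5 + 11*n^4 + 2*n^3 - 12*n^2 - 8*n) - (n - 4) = n^6 + 6*n^5 + 11*n^4 + 2*n^3 - 12*n^2 - 9*n + 4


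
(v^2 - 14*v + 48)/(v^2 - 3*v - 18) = (v - 8)/(v + 3)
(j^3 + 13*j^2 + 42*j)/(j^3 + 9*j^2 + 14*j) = (j + 6)/(j + 2)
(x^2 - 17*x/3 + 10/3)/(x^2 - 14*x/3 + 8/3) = (x - 5)/(x - 4)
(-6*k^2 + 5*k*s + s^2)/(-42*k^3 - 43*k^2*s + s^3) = (-k + s)/(-7*k^2 - 6*k*s + s^2)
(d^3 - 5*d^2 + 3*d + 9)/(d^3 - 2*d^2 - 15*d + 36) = (d + 1)/(d + 4)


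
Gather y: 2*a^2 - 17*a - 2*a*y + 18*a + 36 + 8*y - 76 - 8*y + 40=2*a^2 - 2*a*y + a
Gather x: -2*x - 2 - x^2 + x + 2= -x^2 - x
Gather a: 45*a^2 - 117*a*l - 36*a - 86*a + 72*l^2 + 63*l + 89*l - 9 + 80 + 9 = 45*a^2 + a*(-117*l - 122) + 72*l^2 + 152*l + 80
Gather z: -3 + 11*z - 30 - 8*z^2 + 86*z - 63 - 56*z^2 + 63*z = -64*z^2 + 160*z - 96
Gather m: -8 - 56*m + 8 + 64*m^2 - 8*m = 64*m^2 - 64*m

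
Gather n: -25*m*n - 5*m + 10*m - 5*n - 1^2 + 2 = 5*m + n*(-25*m - 5) + 1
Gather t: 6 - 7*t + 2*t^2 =2*t^2 - 7*t + 6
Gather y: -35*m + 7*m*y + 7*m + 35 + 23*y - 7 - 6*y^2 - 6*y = -28*m - 6*y^2 + y*(7*m + 17) + 28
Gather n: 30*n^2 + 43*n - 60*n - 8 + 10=30*n^2 - 17*n + 2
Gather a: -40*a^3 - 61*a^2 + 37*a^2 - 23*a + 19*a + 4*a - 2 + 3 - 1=-40*a^3 - 24*a^2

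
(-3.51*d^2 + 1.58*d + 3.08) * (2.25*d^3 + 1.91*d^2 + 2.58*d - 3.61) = -7.8975*d^5 - 3.1491*d^4 + 0.891999999999999*d^3 + 22.6303*d^2 + 2.2426*d - 11.1188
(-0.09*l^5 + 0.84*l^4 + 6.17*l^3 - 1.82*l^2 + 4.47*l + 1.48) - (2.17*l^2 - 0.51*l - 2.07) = -0.09*l^5 + 0.84*l^4 + 6.17*l^3 - 3.99*l^2 + 4.98*l + 3.55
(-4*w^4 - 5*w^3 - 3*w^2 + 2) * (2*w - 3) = -8*w^5 + 2*w^4 + 9*w^3 + 9*w^2 + 4*w - 6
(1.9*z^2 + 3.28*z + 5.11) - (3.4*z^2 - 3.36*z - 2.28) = -1.5*z^2 + 6.64*z + 7.39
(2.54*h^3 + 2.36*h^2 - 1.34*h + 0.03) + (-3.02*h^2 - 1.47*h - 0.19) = 2.54*h^3 - 0.66*h^2 - 2.81*h - 0.16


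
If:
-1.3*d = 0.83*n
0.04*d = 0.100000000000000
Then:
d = 2.50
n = -3.92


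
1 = 1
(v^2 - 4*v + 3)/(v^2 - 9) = (v - 1)/(v + 3)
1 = 1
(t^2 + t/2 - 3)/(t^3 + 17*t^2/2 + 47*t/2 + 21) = (2*t - 3)/(2*t^2 + 13*t + 21)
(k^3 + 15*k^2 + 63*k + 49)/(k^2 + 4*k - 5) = (k^3 + 15*k^2 + 63*k + 49)/(k^2 + 4*k - 5)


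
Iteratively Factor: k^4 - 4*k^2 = (k - 2)*(k^3 + 2*k^2) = (k - 2)*(k + 2)*(k^2) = k*(k - 2)*(k + 2)*(k)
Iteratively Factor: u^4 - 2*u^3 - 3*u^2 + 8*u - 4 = (u - 1)*(u^3 - u^2 - 4*u + 4) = (u - 1)^2*(u^2 - 4) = (u - 1)^2*(u + 2)*(u - 2)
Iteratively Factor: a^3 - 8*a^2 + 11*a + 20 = (a - 5)*(a^2 - 3*a - 4) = (a - 5)*(a - 4)*(a + 1)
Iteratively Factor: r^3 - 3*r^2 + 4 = (r - 2)*(r^2 - r - 2) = (r - 2)^2*(r + 1)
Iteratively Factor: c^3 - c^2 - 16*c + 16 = (c - 1)*(c^2 - 16) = (c - 4)*(c - 1)*(c + 4)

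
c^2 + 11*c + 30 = (c + 5)*(c + 6)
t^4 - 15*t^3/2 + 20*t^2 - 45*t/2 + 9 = (t - 3)*(t - 2)*(t - 3/2)*(t - 1)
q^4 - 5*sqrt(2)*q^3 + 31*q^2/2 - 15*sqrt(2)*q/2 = q*(q - 5*sqrt(2)/2)*(q - 3*sqrt(2)/2)*(q - sqrt(2))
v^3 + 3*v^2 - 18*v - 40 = (v - 4)*(v + 2)*(v + 5)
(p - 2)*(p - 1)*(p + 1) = p^3 - 2*p^2 - p + 2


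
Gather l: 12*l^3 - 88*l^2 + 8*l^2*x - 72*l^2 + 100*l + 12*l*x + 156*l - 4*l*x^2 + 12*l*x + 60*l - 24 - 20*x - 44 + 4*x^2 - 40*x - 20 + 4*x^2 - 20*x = 12*l^3 + l^2*(8*x - 160) + l*(-4*x^2 + 24*x + 316) + 8*x^2 - 80*x - 88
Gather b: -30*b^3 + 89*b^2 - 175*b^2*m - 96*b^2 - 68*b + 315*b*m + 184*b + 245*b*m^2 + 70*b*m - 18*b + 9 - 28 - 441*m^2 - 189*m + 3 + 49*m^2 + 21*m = -30*b^3 + b^2*(-175*m - 7) + b*(245*m^2 + 385*m + 98) - 392*m^2 - 168*m - 16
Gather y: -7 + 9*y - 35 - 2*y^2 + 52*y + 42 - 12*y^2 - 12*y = -14*y^2 + 49*y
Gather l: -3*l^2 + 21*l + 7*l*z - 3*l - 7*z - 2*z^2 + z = -3*l^2 + l*(7*z + 18) - 2*z^2 - 6*z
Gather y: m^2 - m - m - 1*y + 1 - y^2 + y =m^2 - 2*m - y^2 + 1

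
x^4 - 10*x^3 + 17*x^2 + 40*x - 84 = (x - 7)*(x - 3)*(x - 2)*(x + 2)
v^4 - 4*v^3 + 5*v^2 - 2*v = v*(v - 2)*(v - 1)^2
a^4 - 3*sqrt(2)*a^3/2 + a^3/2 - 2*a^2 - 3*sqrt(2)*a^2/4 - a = a*(a + 1/2)*(a - 2*sqrt(2))*(a + sqrt(2)/2)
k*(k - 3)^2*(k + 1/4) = k^4 - 23*k^3/4 + 15*k^2/2 + 9*k/4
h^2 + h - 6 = (h - 2)*(h + 3)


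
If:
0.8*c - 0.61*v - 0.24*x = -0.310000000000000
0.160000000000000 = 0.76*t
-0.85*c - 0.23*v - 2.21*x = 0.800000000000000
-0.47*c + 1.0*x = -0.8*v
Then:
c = -0.53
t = 0.21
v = -0.13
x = -0.14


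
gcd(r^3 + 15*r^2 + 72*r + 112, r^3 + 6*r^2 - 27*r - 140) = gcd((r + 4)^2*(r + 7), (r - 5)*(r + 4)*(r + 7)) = r^2 + 11*r + 28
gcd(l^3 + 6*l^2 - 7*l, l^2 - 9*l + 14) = 1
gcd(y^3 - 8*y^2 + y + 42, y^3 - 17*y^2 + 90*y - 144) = y - 3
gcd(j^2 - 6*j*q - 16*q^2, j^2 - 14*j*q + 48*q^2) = -j + 8*q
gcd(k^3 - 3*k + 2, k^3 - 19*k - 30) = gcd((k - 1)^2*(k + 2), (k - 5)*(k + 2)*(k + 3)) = k + 2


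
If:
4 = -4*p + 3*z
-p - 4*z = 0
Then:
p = -16/19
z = 4/19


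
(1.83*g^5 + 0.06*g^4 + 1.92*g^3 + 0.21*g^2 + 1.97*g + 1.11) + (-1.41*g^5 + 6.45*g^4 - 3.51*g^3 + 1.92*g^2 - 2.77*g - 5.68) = 0.42*g^5 + 6.51*g^4 - 1.59*g^3 + 2.13*g^2 - 0.8*g - 4.57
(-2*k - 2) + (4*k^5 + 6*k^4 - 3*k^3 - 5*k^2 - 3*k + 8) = 4*k^5 + 6*k^4 - 3*k^3 - 5*k^2 - 5*k + 6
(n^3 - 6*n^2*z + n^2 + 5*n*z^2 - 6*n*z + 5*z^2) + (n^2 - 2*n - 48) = n^3 - 6*n^2*z + 2*n^2 + 5*n*z^2 - 6*n*z - 2*n + 5*z^2 - 48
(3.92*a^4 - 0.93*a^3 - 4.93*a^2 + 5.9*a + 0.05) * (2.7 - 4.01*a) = -15.7192*a^5 + 14.3133*a^4 + 17.2583*a^3 - 36.97*a^2 + 15.7295*a + 0.135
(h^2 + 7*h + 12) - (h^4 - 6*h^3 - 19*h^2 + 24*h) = -h^4 + 6*h^3 + 20*h^2 - 17*h + 12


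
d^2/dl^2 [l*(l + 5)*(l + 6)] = 6*l + 22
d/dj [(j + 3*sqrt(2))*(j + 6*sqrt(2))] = 2*j + 9*sqrt(2)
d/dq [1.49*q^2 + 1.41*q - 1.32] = 2.98*q + 1.41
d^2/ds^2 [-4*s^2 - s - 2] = -8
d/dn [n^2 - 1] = 2*n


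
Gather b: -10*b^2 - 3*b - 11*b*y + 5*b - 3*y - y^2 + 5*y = -10*b^2 + b*(2 - 11*y) - y^2 + 2*y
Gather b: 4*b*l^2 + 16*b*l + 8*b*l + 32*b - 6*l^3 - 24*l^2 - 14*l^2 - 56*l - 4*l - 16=b*(4*l^2 + 24*l + 32) - 6*l^3 - 38*l^2 - 60*l - 16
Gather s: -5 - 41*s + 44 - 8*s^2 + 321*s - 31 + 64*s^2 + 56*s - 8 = 56*s^2 + 336*s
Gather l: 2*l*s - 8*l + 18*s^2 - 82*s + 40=l*(2*s - 8) + 18*s^2 - 82*s + 40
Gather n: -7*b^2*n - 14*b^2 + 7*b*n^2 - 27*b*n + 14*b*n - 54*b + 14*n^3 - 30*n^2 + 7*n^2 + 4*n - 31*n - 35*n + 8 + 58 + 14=-14*b^2 - 54*b + 14*n^3 + n^2*(7*b - 23) + n*(-7*b^2 - 13*b - 62) + 80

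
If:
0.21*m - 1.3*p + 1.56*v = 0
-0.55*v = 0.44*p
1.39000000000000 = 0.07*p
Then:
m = 240.93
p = 19.86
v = -15.89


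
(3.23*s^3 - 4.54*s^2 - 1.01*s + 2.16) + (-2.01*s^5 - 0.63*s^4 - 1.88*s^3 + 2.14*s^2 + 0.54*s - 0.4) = -2.01*s^5 - 0.63*s^4 + 1.35*s^3 - 2.4*s^2 - 0.47*s + 1.76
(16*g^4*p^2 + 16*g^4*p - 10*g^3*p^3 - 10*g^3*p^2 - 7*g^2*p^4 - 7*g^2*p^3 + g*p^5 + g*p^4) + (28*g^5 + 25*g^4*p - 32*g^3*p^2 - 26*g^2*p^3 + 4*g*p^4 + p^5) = 28*g^5 + 16*g^4*p^2 + 41*g^4*p - 10*g^3*p^3 - 42*g^3*p^2 - 7*g^2*p^4 - 33*g^2*p^3 + g*p^5 + 5*g*p^4 + p^5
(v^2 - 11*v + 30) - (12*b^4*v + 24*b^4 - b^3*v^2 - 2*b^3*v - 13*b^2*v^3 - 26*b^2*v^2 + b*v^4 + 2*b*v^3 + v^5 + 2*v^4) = -12*b^4*v - 24*b^4 + b^3*v^2 + 2*b^3*v + 13*b^2*v^3 + 26*b^2*v^2 - b*v^4 - 2*b*v^3 - v^5 - 2*v^4 + v^2 - 11*v + 30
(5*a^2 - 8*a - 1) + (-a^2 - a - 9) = 4*a^2 - 9*a - 10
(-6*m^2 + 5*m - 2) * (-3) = 18*m^2 - 15*m + 6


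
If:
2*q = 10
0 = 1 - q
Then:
No Solution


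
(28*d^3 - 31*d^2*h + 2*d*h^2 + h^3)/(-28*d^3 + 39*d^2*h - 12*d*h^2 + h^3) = (-7*d - h)/(7*d - h)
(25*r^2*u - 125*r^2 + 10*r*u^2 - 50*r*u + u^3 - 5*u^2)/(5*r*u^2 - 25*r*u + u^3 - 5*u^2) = (5*r + u)/u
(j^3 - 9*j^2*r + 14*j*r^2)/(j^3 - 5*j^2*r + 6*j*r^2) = (-j + 7*r)/(-j + 3*r)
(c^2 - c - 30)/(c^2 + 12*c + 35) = (c - 6)/(c + 7)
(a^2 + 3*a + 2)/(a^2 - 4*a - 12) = (a + 1)/(a - 6)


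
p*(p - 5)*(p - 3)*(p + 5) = p^4 - 3*p^3 - 25*p^2 + 75*p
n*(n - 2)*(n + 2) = n^3 - 4*n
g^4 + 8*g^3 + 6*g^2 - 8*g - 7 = (g - 1)*(g + 1)^2*(g + 7)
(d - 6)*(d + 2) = d^2 - 4*d - 12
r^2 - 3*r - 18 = (r - 6)*(r + 3)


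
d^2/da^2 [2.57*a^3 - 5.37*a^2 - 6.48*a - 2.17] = 15.42*a - 10.74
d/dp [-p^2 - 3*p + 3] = -2*p - 3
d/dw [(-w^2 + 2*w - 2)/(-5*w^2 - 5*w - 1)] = 3*(5*w^2 - 6*w - 4)/(25*w^4 + 50*w^3 + 35*w^2 + 10*w + 1)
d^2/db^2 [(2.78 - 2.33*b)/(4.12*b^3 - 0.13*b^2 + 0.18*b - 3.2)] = (-237.302112*b^5 + 573.753672*b^4 - 20.446386*b^3 - 355.97286*b^2 + 225.334488*b - 4.816976)/(69.934528*b^9 - 6.620016*b^8 + 9.37506*b^7 - 163.534885*b^6 + 10.69311*b^5 - 14.413596*b^4 + 127.021512*b^3 - 4.30464*b^2 + 5.5296*b - 32.768)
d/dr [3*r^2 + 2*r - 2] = 6*r + 2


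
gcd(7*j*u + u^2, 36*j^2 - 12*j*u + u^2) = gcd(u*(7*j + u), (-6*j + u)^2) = 1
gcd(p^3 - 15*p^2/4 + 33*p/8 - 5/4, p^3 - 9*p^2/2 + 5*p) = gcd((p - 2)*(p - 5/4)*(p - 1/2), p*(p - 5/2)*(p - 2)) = p - 2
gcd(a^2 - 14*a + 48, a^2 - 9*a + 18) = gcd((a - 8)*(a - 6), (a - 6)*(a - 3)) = a - 6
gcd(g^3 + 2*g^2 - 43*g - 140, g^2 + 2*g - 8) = g + 4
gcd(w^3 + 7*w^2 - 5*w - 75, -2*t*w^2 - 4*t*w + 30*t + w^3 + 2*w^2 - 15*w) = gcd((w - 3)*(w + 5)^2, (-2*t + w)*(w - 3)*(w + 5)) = w^2 + 2*w - 15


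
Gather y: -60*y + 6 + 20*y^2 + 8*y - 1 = 20*y^2 - 52*y + 5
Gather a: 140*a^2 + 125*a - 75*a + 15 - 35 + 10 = 140*a^2 + 50*a - 10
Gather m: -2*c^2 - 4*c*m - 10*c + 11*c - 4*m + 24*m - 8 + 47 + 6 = -2*c^2 + c + m*(20 - 4*c) + 45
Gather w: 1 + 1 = 2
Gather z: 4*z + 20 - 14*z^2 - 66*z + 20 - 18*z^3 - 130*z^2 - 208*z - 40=-18*z^3 - 144*z^2 - 270*z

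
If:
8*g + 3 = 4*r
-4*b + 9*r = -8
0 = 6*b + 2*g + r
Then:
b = 91/248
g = -183/248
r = -45/62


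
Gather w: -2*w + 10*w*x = w*(10*x - 2)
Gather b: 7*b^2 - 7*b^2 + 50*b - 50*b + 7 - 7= 0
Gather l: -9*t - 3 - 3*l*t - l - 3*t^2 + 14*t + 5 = l*(-3*t - 1) - 3*t^2 + 5*t + 2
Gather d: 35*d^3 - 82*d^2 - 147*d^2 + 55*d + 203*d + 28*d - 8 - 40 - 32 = 35*d^3 - 229*d^2 + 286*d - 80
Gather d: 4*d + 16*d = 20*d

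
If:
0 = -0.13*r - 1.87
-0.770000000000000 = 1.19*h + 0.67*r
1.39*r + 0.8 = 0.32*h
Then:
No Solution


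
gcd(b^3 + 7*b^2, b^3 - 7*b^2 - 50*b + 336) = b + 7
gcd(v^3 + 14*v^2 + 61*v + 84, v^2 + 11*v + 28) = v^2 + 11*v + 28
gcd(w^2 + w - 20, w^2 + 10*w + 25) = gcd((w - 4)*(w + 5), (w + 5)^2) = w + 5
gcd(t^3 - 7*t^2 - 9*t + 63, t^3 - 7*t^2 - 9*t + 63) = t^3 - 7*t^2 - 9*t + 63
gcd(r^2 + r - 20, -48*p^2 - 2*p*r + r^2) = 1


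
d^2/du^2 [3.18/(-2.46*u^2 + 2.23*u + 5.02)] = (-38.488176*u^2 + 34.889688*u + 3.18*(4.92*u - 2.23)*(9.84*u - 4.46) + 78.540912)/(-2.46*u^2 + 2.23*u + 5.02)^3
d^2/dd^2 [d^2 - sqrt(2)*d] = 2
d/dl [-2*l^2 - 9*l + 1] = -4*l - 9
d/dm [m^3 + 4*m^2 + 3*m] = 3*m^2 + 8*m + 3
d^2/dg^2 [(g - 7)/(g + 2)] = -18/(g + 2)^3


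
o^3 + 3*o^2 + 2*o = o*(o + 1)*(o + 2)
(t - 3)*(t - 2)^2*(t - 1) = t^4 - 8*t^3 + 23*t^2 - 28*t + 12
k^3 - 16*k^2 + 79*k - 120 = (k - 8)*(k - 5)*(k - 3)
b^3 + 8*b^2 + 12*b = b*(b + 2)*(b + 6)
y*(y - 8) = y^2 - 8*y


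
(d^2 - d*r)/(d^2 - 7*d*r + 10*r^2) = d*(d - r)/(d^2 - 7*d*r + 10*r^2)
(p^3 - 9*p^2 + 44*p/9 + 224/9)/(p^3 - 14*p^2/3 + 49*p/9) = (3*p^2 - 20*p - 32)/(p*(3*p - 7))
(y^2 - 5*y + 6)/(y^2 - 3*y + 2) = (y - 3)/(y - 1)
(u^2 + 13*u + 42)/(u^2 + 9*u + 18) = (u + 7)/(u + 3)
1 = 1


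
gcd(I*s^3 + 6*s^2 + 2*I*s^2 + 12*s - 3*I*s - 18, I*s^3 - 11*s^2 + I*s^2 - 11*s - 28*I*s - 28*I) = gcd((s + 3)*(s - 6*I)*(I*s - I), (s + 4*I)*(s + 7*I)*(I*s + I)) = 1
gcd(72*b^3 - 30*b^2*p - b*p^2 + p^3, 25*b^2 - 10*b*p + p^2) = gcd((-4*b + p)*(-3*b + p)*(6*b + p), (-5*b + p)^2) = 1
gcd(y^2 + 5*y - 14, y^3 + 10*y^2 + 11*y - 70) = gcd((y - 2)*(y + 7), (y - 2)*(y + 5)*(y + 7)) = y^2 + 5*y - 14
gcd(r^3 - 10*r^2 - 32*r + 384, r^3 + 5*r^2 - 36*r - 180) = r + 6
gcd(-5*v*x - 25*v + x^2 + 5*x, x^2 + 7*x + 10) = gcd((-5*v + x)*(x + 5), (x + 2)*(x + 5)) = x + 5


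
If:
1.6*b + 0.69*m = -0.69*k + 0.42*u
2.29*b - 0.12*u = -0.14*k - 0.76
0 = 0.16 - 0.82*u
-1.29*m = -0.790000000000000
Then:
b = -0.34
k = 0.29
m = 0.61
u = 0.20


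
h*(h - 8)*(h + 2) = h^3 - 6*h^2 - 16*h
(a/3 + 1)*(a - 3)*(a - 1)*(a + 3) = a^4/3 + 2*a^3/3 - 4*a^2 - 6*a + 9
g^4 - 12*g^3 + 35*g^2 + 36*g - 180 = (g - 6)*(g - 5)*(g - 3)*(g + 2)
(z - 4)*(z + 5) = z^2 + z - 20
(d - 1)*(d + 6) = d^2 + 5*d - 6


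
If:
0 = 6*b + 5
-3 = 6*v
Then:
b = -5/6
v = -1/2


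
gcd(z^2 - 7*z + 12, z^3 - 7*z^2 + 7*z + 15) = z - 3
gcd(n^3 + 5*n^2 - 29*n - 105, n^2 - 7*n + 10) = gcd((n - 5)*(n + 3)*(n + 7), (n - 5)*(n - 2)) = n - 5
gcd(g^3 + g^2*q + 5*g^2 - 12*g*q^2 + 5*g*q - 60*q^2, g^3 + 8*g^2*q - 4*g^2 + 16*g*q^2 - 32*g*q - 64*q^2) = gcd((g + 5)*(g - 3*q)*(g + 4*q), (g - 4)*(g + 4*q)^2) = g + 4*q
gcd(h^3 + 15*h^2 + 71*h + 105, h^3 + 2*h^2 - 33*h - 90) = h^2 + 8*h + 15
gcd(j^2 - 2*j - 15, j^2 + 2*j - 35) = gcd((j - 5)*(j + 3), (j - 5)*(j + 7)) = j - 5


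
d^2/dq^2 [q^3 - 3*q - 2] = 6*q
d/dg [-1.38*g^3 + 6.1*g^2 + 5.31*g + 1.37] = -4.14*g^2 + 12.2*g + 5.31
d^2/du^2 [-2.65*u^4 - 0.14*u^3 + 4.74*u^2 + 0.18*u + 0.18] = -31.8*u^2 - 0.84*u + 9.48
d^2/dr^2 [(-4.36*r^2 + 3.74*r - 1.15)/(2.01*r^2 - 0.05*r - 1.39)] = (-2.8421709430404e-14*r^4 + 29.343588*r^3 - 100.965114*r^2 + 63.388566*r - 23.799492)/(8.120601*r^6 - 0.606015*r^5 - 16.832142*r^4 + 0.838045*r^3 + 11.640138*r^2 - 0.289815*r - 2.685619)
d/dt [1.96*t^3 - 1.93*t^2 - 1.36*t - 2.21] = 5.88*t^2 - 3.86*t - 1.36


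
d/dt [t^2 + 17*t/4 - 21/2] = 2*t + 17/4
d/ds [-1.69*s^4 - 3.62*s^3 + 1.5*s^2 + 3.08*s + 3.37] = -6.76*s^3 - 10.86*s^2 + 3.0*s + 3.08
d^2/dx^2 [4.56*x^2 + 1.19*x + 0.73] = 9.12000000000000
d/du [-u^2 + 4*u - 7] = 4 - 2*u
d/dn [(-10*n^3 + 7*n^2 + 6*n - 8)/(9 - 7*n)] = (140*n^3 - 319*n^2 + 126*n - 2)/(49*n^2 - 126*n + 81)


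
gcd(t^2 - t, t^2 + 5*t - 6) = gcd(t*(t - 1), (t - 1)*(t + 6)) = t - 1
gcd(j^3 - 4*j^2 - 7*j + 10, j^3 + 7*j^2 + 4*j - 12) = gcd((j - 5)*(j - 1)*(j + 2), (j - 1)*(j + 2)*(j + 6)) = j^2 + j - 2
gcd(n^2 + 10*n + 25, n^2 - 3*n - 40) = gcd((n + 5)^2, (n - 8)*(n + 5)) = n + 5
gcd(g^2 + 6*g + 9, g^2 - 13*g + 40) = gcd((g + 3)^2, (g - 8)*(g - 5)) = 1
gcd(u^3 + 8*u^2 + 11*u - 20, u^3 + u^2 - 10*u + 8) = u^2 + 3*u - 4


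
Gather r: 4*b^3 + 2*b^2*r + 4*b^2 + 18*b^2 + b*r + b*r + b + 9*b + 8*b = 4*b^3 + 22*b^2 + 18*b + r*(2*b^2 + 2*b)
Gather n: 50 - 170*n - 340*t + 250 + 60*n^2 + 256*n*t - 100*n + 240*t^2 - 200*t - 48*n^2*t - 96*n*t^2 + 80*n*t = n^2*(60 - 48*t) + n*(-96*t^2 + 336*t - 270) + 240*t^2 - 540*t + 300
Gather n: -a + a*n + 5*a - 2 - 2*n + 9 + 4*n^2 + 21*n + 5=4*a + 4*n^2 + n*(a + 19) + 12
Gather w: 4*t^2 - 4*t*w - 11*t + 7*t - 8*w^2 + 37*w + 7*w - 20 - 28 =4*t^2 - 4*t - 8*w^2 + w*(44 - 4*t) - 48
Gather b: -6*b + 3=3 - 6*b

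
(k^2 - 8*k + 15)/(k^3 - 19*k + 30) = (k - 5)/(k^2 + 3*k - 10)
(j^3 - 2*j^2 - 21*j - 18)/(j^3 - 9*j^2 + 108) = (j + 1)/(j - 6)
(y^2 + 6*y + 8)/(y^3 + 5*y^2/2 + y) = 2*(y + 4)/(y*(2*y + 1))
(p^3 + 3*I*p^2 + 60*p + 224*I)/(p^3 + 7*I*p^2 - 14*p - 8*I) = (p^2 - I*p + 56)/(p^2 + 3*I*p - 2)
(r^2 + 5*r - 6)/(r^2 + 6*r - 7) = (r + 6)/(r + 7)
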